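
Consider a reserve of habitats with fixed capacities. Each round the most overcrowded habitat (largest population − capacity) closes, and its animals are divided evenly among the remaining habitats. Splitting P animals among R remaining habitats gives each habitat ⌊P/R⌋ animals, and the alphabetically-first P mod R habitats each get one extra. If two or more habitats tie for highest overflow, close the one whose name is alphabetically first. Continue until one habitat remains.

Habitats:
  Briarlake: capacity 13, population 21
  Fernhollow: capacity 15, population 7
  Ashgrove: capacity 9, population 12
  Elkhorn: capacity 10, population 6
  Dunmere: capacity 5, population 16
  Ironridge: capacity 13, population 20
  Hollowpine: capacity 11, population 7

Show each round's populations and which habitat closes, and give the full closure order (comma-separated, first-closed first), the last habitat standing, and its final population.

Round 1: Ashgrove=12 Briarlake=21 Dunmere=16 Elkhorn=6 Fernhollow=7 Hollowpine=7 Ironridge=20 → close Dunmere (overflow 11)
  16÷6 = 2 each, +1 to first 4
Round 2: Ashgrove=15 Briarlake=24 Elkhorn=9 Fernhollow=10 Hollowpine=9 Ironridge=22 → close Briarlake (overflow 11)
  24÷5 = 4 each, +1 to first 4
Round 3: Ashgrove=20 Elkhorn=14 Fernhollow=15 Hollowpine=14 Ironridge=26 → close Ironridge (overflow 13)
  26÷4 = 6 each, +1 to first 2
Round 4: Ashgrove=27 Elkhorn=21 Fernhollow=21 Hollowpine=20 → close Ashgrove (overflow 18)
  27÷3 = 9 each, +1 to first 0
Round 5: Elkhorn=30 Fernhollow=30 Hollowpine=29 → close Elkhorn (overflow 20)
  30÷2 = 15 each, +1 to first 0
Round 6: Fernhollow=45 Hollowpine=44 → close Hollowpine (overflow 33)
  44÷1 = 44 each, +1 to first 0

Closure order: Dunmere, Briarlake, Ironridge, Ashgrove, Elkhorn, Hollowpine
Last habitat: Fernhollow with 89 animals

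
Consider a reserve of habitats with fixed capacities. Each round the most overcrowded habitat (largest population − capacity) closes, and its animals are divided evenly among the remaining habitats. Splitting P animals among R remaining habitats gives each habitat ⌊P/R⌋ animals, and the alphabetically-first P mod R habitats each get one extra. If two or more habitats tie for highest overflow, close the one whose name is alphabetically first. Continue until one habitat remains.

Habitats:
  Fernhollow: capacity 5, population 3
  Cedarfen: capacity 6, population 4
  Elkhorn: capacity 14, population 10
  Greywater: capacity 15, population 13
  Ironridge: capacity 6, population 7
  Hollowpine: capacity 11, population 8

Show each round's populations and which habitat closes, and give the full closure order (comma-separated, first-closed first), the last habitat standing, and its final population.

Round 1: Cedarfen=4 Elkhorn=10 Fernhollow=3 Greywater=13 Hollowpine=8 Ironridge=7 → close Ironridge (overflow 1)
  7÷5 = 1 each, +1 to first 2
Round 2: Cedarfen=6 Elkhorn=12 Fernhollow=4 Greywater=14 Hollowpine=9 → close Cedarfen (overflow 0)
  6÷4 = 1 each, +1 to first 2
Round 3: Elkhorn=14 Fernhollow=6 Greywater=15 Hollowpine=10 → close Fernhollow (overflow 1)
  6÷3 = 2 each, +1 to first 0
Round 4: Elkhorn=16 Greywater=17 Hollowpine=12 → close Elkhorn (overflow 2)
  16÷2 = 8 each, +1 to first 0
Round 5: Greywater=25 Hollowpine=20 → close Greywater (overflow 10)
  25÷1 = 25 each, +1 to first 0

Closure order: Ironridge, Cedarfen, Fernhollow, Elkhorn, Greywater
Last habitat: Hollowpine with 45 animals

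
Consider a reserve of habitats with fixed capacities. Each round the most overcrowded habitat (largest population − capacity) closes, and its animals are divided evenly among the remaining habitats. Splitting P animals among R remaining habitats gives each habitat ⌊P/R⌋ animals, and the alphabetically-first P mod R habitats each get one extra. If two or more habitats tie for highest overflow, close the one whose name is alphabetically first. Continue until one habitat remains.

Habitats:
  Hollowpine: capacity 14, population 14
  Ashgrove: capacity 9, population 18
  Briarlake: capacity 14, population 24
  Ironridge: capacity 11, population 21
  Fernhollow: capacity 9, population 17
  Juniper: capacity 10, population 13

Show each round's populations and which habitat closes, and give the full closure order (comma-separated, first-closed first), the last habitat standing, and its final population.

Round 1: Ashgrove=18 Briarlake=24 Fernhollow=17 Hollowpine=14 Ironridge=21 Juniper=13 → close Briarlake (overflow 10)
  24÷5 = 4 each, +1 to first 4
Round 2: Ashgrove=23 Fernhollow=22 Hollowpine=19 Ironridge=26 Juniper=17 → close Ironridge (overflow 15)
  26÷4 = 6 each, +1 to first 2
Round 3: Ashgrove=30 Fernhollow=29 Hollowpine=25 Juniper=23 → close Ashgrove (overflow 21)
  30÷3 = 10 each, +1 to first 0
Round 4: Fernhollow=39 Hollowpine=35 Juniper=33 → close Fernhollow (overflow 30)
  39÷2 = 19 each, +1 to first 1
Round 5: Hollowpine=55 Juniper=52 → close Juniper (overflow 42)
  52÷1 = 52 each, +1 to first 0

Closure order: Briarlake, Ironridge, Ashgrove, Fernhollow, Juniper
Last habitat: Hollowpine with 107 animals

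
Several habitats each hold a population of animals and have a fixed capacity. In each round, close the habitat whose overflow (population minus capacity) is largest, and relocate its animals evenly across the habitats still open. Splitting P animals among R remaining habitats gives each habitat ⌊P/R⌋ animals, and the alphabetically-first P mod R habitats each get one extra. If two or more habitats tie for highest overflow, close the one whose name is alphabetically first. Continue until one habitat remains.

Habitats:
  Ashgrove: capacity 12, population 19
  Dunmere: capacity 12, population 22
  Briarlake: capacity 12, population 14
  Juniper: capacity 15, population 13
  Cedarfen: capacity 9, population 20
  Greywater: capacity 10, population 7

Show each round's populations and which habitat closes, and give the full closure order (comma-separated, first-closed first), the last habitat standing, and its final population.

Round 1: Ashgrove=19 Briarlake=14 Cedarfen=20 Dunmere=22 Greywater=7 Juniper=13 → close Cedarfen (overflow 11)
  20÷5 = 4 each, +1 to first 0
Round 2: Ashgrove=23 Briarlake=18 Dunmere=26 Greywater=11 Juniper=17 → close Dunmere (overflow 14)
  26÷4 = 6 each, +1 to first 2
Round 3: Ashgrove=30 Briarlake=25 Greywater=17 Juniper=23 → close Ashgrove (overflow 18)
  30÷3 = 10 each, +1 to first 0
Round 4: Briarlake=35 Greywater=27 Juniper=33 → close Briarlake (overflow 23)
  35÷2 = 17 each, +1 to first 1
Round 5: Greywater=45 Juniper=50 → close Greywater (overflow 35)
  45÷1 = 45 each, +1 to first 0

Closure order: Cedarfen, Dunmere, Ashgrove, Briarlake, Greywater
Last habitat: Juniper with 95 animals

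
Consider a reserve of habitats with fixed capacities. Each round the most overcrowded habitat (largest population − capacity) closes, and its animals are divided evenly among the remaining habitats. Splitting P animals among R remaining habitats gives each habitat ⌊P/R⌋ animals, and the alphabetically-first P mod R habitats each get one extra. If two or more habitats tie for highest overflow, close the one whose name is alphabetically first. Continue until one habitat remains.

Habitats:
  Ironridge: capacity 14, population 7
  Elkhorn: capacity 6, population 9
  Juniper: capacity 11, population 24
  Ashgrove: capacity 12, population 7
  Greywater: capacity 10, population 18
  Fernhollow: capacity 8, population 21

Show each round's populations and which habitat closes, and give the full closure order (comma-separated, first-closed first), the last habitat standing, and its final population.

Round 1: Ashgrove=7 Elkhorn=9 Fernhollow=21 Greywater=18 Ironridge=7 Juniper=24 → close Fernhollow (overflow 13)
  21÷5 = 4 each, +1 to first 1
Round 2: Ashgrove=12 Elkhorn=13 Greywater=22 Ironridge=11 Juniper=28 → close Juniper (overflow 17)
  28÷4 = 7 each, +1 to first 0
Round 3: Ashgrove=19 Elkhorn=20 Greywater=29 Ironridge=18 → close Greywater (overflow 19)
  29÷3 = 9 each, +1 to first 2
Round 4: Ashgrove=29 Elkhorn=30 Ironridge=27 → close Elkhorn (overflow 24)
  30÷2 = 15 each, +1 to first 0
Round 5: Ashgrove=44 Ironridge=42 → close Ashgrove (overflow 32)
  44÷1 = 44 each, +1 to first 0

Closure order: Fernhollow, Juniper, Greywater, Elkhorn, Ashgrove
Last habitat: Ironridge with 86 animals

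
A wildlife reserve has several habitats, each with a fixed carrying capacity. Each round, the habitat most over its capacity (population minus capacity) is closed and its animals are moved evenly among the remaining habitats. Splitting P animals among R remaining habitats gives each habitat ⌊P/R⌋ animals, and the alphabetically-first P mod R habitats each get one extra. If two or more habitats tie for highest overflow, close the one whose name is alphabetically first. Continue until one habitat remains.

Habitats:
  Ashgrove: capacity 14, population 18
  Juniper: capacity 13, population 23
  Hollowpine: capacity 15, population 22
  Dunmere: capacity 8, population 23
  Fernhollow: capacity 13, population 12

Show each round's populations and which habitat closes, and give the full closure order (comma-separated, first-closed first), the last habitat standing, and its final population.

Round 1: Ashgrove=18 Dunmere=23 Fernhollow=12 Hollowpine=22 Juniper=23 → close Dunmere (overflow 15)
  23÷4 = 5 each, +1 to first 3
Round 2: Ashgrove=24 Fernhollow=18 Hollowpine=28 Juniper=28 → close Juniper (overflow 15)
  28÷3 = 9 each, +1 to first 1
Round 3: Ashgrove=34 Fernhollow=27 Hollowpine=37 → close Hollowpine (overflow 22)
  37÷2 = 18 each, +1 to first 1
Round 4: Ashgrove=53 Fernhollow=45 → close Ashgrove (overflow 39)
  53÷1 = 53 each, +1 to first 0

Closure order: Dunmere, Juniper, Hollowpine, Ashgrove
Last habitat: Fernhollow with 98 animals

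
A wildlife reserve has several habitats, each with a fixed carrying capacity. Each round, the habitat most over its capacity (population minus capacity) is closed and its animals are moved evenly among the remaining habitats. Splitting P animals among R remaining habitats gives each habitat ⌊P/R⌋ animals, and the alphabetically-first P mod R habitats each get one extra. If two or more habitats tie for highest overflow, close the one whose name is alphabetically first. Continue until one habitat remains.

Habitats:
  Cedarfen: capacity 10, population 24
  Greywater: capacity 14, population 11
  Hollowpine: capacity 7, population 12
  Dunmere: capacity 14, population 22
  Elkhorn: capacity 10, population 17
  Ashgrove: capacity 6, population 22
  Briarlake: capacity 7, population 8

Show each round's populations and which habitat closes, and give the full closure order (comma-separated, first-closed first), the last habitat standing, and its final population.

Closure order: Ashgrove, Cedarfen, Dunmere, Elkhorn, Hollowpine, Briarlake
Last habitat: Greywater with 116 animals

Round 1: Ashgrove=22 Briarlake=8 Cedarfen=24 Dunmere=22 Elkhorn=17 Greywater=11 Hollowpine=12 → close Ashgrove (overflow 16)
  22÷6 = 3 each, +1 to first 4
Round 2: Briarlake=12 Cedarfen=28 Dunmere=26 Elkhorn=21 Greywater=14 Hollowpine=15 → close Cedarfen (overflow 18)
  28÷5 = 5 each, +1 to first 3
Round 3: Briarlake=18 Dunmere=32 Elkhorn=27 Greywater=19 Hollowpine=20 → close Dunmere (overflow 18)
  32÷4 = 8 each, +1 to first 0
Round 4: Briarlake=26 Elkhorn=35 Greywater=27 Hollowpine=28 → close Elkhorn (overflow 25)
  35÷3 = 11 each, +1 to first 2
Round 5: Briarlake=38 Greywater=39 Hollowpine=39 → close Hollowpine (overflow 32)
  39÷2 = 19 each, +1 to first 1
Round 6: Briarlake=58 Greywater=58 → close Briarlake (overflow 51)
  58÷1 = 58 each, +1 to first 0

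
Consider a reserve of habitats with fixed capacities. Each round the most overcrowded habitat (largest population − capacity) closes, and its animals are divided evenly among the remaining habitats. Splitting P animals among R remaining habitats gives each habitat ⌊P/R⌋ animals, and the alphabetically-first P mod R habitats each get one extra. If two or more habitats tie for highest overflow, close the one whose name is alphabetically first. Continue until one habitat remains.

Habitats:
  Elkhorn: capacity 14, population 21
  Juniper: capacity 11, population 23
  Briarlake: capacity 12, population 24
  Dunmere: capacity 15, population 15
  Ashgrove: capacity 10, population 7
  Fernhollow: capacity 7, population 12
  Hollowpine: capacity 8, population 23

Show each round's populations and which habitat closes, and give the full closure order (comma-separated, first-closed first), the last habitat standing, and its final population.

Round 1: Ashgrove=7 Briarlake=24 Dunmere=15 Elkhorn=21 Fernhollow=12 Hollowpine=23 Juniper=23 → close Hollowpine (overflow 15)
  23÷6 = 3 each, +1 to first 5
Round 2: Ashgrove=11 Briarlake=28 Dunmere=19 Elkhorn=25 Fernhollow=16 Juniper=26 → close Briarlake (overflow 16)
  28÷5 = 5 each, +1 to first 3
Round 3: Ashgrove=17 Dunmere=25 Elkhorn=31 Fernhollow=21 Juniper=31 → close Juniper (overflow 20)
  31÷4 = 7 each, +1 to first 3
Round 4: Ashgrove=25 Dunmere=33 Elkhorn=39 Fernhollow=28 → close Elkhorn (overflow 25)
  39÷3 = 13 each, +1 to first 0
Round 5: Ashgrove=38 Dunmere=46 Fernhollow=41 → close Fernhollow (overflow 34)
  41÷2 = 20 each, +1 to first 1
Round 6: Ashgrove=59 Dunmere=66 → close Dunmere (overflow 51)
  66÷1 = 66 each, +1 to first 0

Closure order: Hollowpine, Briarlake, Juniper, Elkhorn, Fernhollow, Dunmere
Last habitat: Ashgrove with 125 animals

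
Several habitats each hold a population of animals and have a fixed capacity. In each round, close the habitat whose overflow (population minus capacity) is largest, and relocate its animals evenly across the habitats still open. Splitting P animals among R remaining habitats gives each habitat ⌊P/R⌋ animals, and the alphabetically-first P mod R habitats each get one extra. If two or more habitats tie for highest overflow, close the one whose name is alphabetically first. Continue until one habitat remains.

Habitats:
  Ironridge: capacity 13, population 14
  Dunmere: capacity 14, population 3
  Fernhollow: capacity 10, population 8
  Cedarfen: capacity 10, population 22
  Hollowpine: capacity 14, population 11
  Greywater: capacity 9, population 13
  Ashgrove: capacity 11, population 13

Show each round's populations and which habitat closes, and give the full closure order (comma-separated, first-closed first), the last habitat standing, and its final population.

Closure order: Cedarfen, Greywater, Ashgrove, Ironridge, Fernhollow, Hollowpine
Last habitat: Dunmere with 84 animals

Round 1: Ashgrove=13 Cedarfen=22 Dunmere=3 Fernhollow=8 Greywater=13 Hollowpine=11 Ironridge=14 → close Cedarfen (overflow 12)
  22÷6 = 3 each, +1 to first 4
Round 2: Ashgrove=17 Dunmere=7 Fernhollow=12 Greywater=17 Hollowpine=14 Ironridge=17 → close Greywater (overflow 8)
  17÷5 = 3 each, +1 to first 2
Round 3: Ashgrove=21 Dunmere=11 Fernhollow=15 Hollowpine=17 Ironridge=20 → close Ashgrove (overflow 10)
  21÷4 = 5 each, +1 to first 1
Round 4: Dunmere=17 Fernhollow=20 Hollowpine=22 Ironridge=25 → close Ironridge (overflow 12)
  25÷3 = 8 each, +1 to first 1
Round 5: Dunmere=26 Fernhollow=28 Hollowpine=30 → close Fernhollow (overflow 18)
  28÷2 = 14 each, +1 to first 0
Round 6: Dunmere=40 Hollowpine=44 → close Hollowpine (overflow 30)
  44÷1 = 44 each, +1 to first 0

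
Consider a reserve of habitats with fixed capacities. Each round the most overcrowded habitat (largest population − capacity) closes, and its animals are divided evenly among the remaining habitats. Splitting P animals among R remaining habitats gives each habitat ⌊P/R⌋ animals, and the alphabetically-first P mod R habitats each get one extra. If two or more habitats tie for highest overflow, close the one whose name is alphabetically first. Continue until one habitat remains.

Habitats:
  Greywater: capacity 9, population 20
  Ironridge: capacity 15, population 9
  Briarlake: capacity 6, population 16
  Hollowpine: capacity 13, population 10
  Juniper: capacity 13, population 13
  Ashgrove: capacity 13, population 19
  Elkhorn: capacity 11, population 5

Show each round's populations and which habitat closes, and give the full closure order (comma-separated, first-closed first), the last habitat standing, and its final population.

Round 1: Ashgrove=19 Briarlake=16 Elkhorn=5 Greywater=20 Hollowpine=10 Ironridge=9 Juniper=13 → close Greywater (overflow 11)
  20÷6 = 3 each, +1 to first 2
Round 2: Ashgrove=23 Briarlake=20 Elkhorn=8 Hollowpine=13 Ironridge=12 Juniper=16 → close Briarlake (overflow 14)
  20÷5 = 4 each, +1 to first 0
Round 3: Ashgrove=27 Elkhorn=12 Hollowpine=17 Ironridge=16 Juniper=20 → close Ashgrove (overflow 14)
  27÷4 = 6 each, +1 to first 3
Round 4: Elkhorn=19 Hollowpine=24 Ironridge=23 Juniper=26 → close Juniper (overflow 13)
  26÷3 = 8 each, +1 to first 2
Round 5: Elkhorn=28 Hollowpine=33 Ironridge=31 → close Hollowpine (overflow 20)
  33÷2 = 16 each, +1 to first 1
Round 6: Elkhorn=45 Ironridge=47 → close Elkhorn (overflow 34)
  45÷1 = 45 each, +1 to first 0

Closure order: Greywater, Briarlake, Ashgrove, Juniper, Hollowpine, Elkhorn
Last habitat: Ironridge with 92 animals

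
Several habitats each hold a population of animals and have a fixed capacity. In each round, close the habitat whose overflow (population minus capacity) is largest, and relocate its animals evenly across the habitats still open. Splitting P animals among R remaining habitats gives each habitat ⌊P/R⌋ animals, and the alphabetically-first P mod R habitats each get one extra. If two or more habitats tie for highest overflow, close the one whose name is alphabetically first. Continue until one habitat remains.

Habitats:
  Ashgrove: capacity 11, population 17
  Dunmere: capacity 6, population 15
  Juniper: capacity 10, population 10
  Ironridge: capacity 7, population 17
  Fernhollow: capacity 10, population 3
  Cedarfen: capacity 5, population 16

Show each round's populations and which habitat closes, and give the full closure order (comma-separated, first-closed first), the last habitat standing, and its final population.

Round 1: Ashgrove=17 Cedarfen=16 Dunmere=15 Fernhollow=3 Ironridge=17 Juniper=10 → close Cedarfen (overflow 11)
  16÷5 = 3 each, +1 to first 1
Round 2: Ashgrove=21 Dunmere=18 Fernhollow=6 Ironridge=20 Juniper=13 → close Ironridge (overflow 13)
  20÷4 = 5 each, +1 to first 0
Round 3: Ashgrove=26 Dunmere=23 Fernhollow=11 Juniper=18 → close Dunmere (overflow 17)
  23÷3 = 7 each, +1 to first 2
Round 4: Ashgrove=34 Fernhollow=19 Juniper=25 → close Ashgrove (overflow 23)
  34÷2 = 17 each, +1 to first 0
Round 5: Fernhollow=36 Juniper=42 → close Juniper (overflow 32)
  42÷1 = 42 each, +1 to first 0

Closure order: Cedarfen, Ironridge, Dunmere, Ashgrove, Juniper
Last habitat: Fernhollow with 78 animals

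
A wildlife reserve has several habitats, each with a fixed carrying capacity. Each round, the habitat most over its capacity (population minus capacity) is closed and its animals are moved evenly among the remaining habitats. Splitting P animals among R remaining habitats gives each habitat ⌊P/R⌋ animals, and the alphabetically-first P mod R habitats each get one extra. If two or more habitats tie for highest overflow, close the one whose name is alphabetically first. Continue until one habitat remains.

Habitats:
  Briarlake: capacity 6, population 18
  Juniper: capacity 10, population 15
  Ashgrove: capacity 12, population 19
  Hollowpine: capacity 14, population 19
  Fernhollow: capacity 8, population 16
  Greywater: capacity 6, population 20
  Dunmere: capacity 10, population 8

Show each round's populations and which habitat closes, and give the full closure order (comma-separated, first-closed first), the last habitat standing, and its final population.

Round 1: Ashgrove=19 Briarlake=18 Dunmere=8 Fernhollow=16 Greywater=20 Hollowpine=19 Juniper=15 → close Greywater (overflow 14)
  20÷6 = 3 each, +1 to first 2
Round 2: Ashgrove=23 Briarlake=22 Dunmere=11 Fernhollow=19 Hollowpine=22 Juniper=18 → close Briarlake (overflow 16)
  22÷5 = 4 each, +1 to first 2
Round 3: Ashgrove=28 Dunmere=16 Fernhollow=23 Hollowpine=26 Juniper=22 → close Ashgrove (overflow 16)
  28÷4 = 7 each, +1 to first 0
Round 4: Dunmere=23 Fernhollow=30 Hollowpine=33 Juniper=29 → close Fernhollow (overflow 22)
  30÷3 = 10 each, +1 to first 0
Round 5: Dunmere=33 Hollowpine=43 Juniper=39 → close Hollowpine (overflow 29)
  43÷2 = 21 each, +1 to first 1
Round 6: Dunmere=55 Juniper=60 → close Juniper (overflow 50)
  60÷1 = 60 each, +1 to first 0

Closure order: Greywater, Briarlake, Ashgrove, Fernhollow, Hollowpine, Juniper
Last habitat: Dunmere with 115 animals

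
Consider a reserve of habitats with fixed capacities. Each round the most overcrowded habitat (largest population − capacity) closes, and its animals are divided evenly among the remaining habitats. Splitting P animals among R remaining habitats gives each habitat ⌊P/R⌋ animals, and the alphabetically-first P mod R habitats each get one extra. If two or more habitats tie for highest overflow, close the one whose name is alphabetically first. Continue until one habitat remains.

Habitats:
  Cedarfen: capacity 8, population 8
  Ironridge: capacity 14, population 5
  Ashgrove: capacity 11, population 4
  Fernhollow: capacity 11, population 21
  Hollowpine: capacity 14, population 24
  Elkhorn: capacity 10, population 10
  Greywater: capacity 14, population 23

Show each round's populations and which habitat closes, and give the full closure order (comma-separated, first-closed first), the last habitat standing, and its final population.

Round 1: Ashgrove=4 Cedarfen=8 Elkhorn=10 Fernhollow=21 Greywater=23 Hollowpine=24 Ironridge=5 → close Fernhollow (overflow 10)
  21÷6 = 3 each, +1 to first 3
Round 2: Ashgrove=8 Cedarfen=12 Elkhorn=14 Greywater=26 Hollowpine=27 Ironridge=8 → close Hollowpine (overflow 13)
  27÷5 = 5 each, +1 to first 2
Round 3: Ashgrove=14 Cedarfen=18 Elkhorn=19 Greywater=31 Ironridge=13 → close Greywater (overflow 17)
  31÷4 = 7 each, +1 to first 3
Round 4: Ashgrove=22 Cedarfen=26 Elkhorn=27 Ironridge=20 → close Cedarfen (overflow 18)
  26÷3 = 8 each, +1 to first 2
Round 5: Ashgrove=31 Elkhorn=36 Ironridge=28 → close Elkhorn (overflow 26)
  36÷2 = 18 each, +1 to first 0
Round 6: Ashgrove=49 Ironridge=46 → close Ashgrove (overflow 38)
  49÷1 = 49 each, +1 to first 0

Closure order: Fernhollow, Hollowpine, Greywater, Cedarfen, Elkhorn, Ashgrove
Last habitat: Ironridge with 95 animals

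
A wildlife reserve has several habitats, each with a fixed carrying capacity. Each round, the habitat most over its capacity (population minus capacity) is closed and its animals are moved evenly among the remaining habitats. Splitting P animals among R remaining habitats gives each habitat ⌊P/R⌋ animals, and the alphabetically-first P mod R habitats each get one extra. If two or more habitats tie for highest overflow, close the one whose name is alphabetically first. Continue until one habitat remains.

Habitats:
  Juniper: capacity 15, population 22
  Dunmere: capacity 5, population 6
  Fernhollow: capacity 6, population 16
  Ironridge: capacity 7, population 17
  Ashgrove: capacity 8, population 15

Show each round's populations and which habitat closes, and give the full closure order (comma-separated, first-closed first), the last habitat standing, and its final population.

Round 1: Ashgrove=15 Dunmere=6 Fernhollow=16 Ironridge=17 Juniper=22 → close Fernhollow (overflow 10)
  16÷4 = 4 each, +1 to first 0
Round 2: Ashgrove=19 Dunmere=10 Ironridge=21 Juniper=26 → close Ironridge (overflow 14)
  21÷3 = 7 each, +1 to first 0
Round 3: Ashgrove=26 Dunmere=17 Juniper=33 → close Ashgrove (overflow 18)
  26÷2 = 13 each, +1 to first 0
Round 4: Dunmere=30 Juniper=46 → close Juniper (overflow 31)
  46÷1 = 46 each, +1 to first 0

Closure order: Fernhollow, Ironridge, Ashgrove, Juniper
Last habitat: Dunmere with 76 animals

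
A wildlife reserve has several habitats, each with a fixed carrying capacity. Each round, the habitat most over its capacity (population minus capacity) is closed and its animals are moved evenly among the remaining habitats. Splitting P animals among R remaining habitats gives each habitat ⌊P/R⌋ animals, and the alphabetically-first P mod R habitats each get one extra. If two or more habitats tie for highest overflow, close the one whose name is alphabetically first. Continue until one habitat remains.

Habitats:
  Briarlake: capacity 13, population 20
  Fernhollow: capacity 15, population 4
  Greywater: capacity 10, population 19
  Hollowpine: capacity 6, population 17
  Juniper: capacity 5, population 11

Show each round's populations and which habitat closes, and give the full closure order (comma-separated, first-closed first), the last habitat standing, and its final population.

Closure order: Hollowpine, Greywater, Briarlake, Juniper
Last habitat: Fernhollow with 71 animals

Round 1: Briarlake=20 Fernhollow=4 Greywater=19 Hollowpine=17 Juniper=11 → close Hollowpine (overflow 11)
  17÷4 = 4 each, +1 to first 1
Round 2: Briarlake=25 Fernhollow=8 Greywater=23 Juniper=15 → close Greywater (overflow 13)
  23÷3 = 7 each, +1 to first 2
Round 3: Briarlake=33 Fernhollow=16 Juniper=22 → close Briarlake (overflow 20)
  33÷2 = 16 each, +1 to first 1
Round 4: Fernhollow=33 Juniper=38 → close Juniper (overflow 33)
  38÷1 = 38 each, +1 to first 0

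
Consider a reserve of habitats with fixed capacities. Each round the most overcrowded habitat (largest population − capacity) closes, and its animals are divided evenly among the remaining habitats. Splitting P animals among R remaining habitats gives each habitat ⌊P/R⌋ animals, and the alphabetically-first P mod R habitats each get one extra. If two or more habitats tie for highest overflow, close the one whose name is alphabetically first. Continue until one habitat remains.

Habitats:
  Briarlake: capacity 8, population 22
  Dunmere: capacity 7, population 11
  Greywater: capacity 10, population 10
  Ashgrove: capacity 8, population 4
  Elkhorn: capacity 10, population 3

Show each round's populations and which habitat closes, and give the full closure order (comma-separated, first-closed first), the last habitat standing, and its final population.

Closure order: Briarlake, Dunmere, Greywater, Ashgrove
Last habitat: Elkhorn with 50 animals

Round 1: Ashgrove=4 Briarlake=22 Dunmere=11 Elkhorn=3 Greywater=10 → close Briarlake (overflow 14)
  22÷4 = 5 each, +1 to first 2
Round 2: Ashgrove=10 Dunmere=17 Elkhorn=8 Greywater=15 → close Dunmere (overflow 10)
  17÷3 = 5 each, +1 to first 2
Round 3: Ashgrove=16 Elkhorn=14 Greywater=20 → close Greywater (overflow 10)
  20÷2 = 10 each, +1 to first 0
Round 4: Ashgrove=26 Elkhorn=24 → close Ashgrove (overflow 18)
  26÷1 = 26 each, +1 to first 0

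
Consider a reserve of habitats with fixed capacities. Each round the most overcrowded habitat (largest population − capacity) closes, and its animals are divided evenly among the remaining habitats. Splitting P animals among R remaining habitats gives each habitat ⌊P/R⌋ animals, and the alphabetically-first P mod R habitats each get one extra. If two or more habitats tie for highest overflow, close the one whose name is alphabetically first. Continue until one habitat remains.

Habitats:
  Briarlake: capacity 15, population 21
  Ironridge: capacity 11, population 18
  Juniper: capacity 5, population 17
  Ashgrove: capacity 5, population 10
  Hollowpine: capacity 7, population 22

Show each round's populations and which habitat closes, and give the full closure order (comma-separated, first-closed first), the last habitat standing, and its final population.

Round 1: Ashgrove=10 Briarlake=21 Hollowpine=22 Ironridge=18 Juniper=17 → close Hollowpine (overflow 15)
  22÷4 = 5 each, +1 to first 2
Round 2: Ashgrove=16 Briarlake=27 Ironridge=23 Juniper=22 → close Juniper (overflow 17)
  22÷3 = 7 each, +1 to first 1
Round 3: Ashgrove=24 Briarlake=34 Ironridge=30 → close Ashgrove (overflow 19)
  24÷2 = 12 each, +1 to first 0
Round 4: Briarlake=46 Ironridge=42 → close Briarlake (overflow 31)
  46÷1 = 46 each, +1 to first 0

Closure order: Hollowpine, Juniper, Ashgrove, Briarlake
Last habitat: Ironridge with 88 animals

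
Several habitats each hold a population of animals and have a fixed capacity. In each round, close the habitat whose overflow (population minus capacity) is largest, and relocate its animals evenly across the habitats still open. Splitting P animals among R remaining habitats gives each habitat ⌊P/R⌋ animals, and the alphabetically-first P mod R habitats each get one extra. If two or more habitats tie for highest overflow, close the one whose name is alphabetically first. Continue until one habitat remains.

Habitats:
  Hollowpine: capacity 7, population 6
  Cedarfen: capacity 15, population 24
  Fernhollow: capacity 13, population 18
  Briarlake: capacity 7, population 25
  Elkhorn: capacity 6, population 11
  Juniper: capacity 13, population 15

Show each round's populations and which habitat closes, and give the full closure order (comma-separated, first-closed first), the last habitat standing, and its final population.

Round 1: Briarlake=25 Cedarfen=24 Elkhorn=11 Fernhollow=18 Hollowpine=6 Juniper=15 → close Briarlake (overflow 18)
  25÷5 = 5 each, +1 to first 0
Round 2: Cedarfen=29 Elkhorn=16 Fernhollow=23 Hollowpine=11 Juniper=20 → close Cedarfen (overflow 14)
  29÷4 = 7 each, +1 to first 1
Round 3: Elkhorn=24 Fernhollow=30 Hollowpine=18 Juniper=27 → close Elkhorn (overflow 18)
  24÷3 = 8 each, +1 to first 0
Round 4: Fernhollow=38 Hollowpine=26 Juniper=35 → close Fernhollow (overflow 25)
  38÷2 = 19 each, +1 to first 0
Round 5: Hollowpine=45 Juniper=54 → close Juniper (overflow 41)
  54÷1 = 54 each, +1 to first 0

Closure order: Briarlake, Cedarfen, Elkhorn, Fernhollow, Juniper
Last habitat: Hollowpine with 99 animals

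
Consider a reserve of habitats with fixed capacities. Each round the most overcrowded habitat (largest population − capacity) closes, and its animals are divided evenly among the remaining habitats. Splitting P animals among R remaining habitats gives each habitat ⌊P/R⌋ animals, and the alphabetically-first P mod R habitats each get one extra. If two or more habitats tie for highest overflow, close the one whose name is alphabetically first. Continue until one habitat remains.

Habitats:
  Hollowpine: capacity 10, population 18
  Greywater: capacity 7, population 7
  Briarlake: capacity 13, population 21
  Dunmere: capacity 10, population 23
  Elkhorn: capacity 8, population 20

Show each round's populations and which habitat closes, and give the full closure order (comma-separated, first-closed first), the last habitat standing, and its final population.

Closure order: Dunmere, Elkhorn, Briarlake, Hollowpine
Last habitat: Greywater with 89 animals

Round 1: Briarlake=21 Dunmere=23 Elkhorn=20 Greywater=7 Hollowpine=18 → close Dunmere (overflow 13)
  23÷4 = 5 each, +1 to first 3
Round 2: Briarlake=27 Elkhorn=26 Greywater=13 Hollowpine=23 → close Elkhorn (overflow 18)
  26÷3 = 8 each, +1 to first 2
Round 3: Briarlake=36 Greywater=22 Hollowpine=31 → close Briarlake (overflow 23)
  36÷2 = 18 each, +1 to first 0
Round 4: Greywater=40 Hollowpine=49 → close Hollowpine (overflow 39)
  49÷1 = 49 each, +1 to first 0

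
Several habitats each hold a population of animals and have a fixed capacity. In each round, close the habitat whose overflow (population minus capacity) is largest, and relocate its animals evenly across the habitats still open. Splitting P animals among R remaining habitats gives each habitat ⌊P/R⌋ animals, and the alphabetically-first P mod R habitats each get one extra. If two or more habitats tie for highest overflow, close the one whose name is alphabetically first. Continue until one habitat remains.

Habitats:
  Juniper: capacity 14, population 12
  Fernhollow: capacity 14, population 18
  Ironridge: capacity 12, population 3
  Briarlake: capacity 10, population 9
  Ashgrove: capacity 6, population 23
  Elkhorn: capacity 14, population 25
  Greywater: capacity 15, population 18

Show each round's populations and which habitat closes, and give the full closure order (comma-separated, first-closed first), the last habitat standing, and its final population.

Round 1: Ashgrove=23 Briarlake=9 Elkhorn=25 Fernhollow=18 Greywater=18 Ironridge=3 Juniper=12 → close Ashgrove (overflow 17)
  23÷6 = 3 each, +1 to first 5
Round 2: Briarlake=13 Elkhorn=29 Fernhollow=22 Greywater=22 Ironridge=7 Juniper=15 → close Elkhorn (overflow 15)
  29÷5 = 5 each, +1 to first 4
Round 3: Briarlake=19 Fernhollow=28 Greywater=28 Ironridge=13 Juniper=20 → close Fernhollow (overflow 14)
  28÷4 = 7 each, +1 to first 0
Round 4: Briarlake=26 Greywater=35 Ironridge=20 Juniper=27 → close Greywater (overflow 20)
  35÷3 = 11 each, +1 to first 2
Round 5: Briarlake=38 Ironridge=32 Juniper=38 → close Briarlake (overflow 28)
  38÷2 = 19 each, +1 to first 0
Round 6: Ironridge=51 Juniper=57 → close Juniper (overflow 43)
  57÷1 = 57 each, +1 to first 0

Closure order: Ashgrove, Elkhorn, Fernhollow, Greywater, Briarlake, Juniper
Last habitat: Ironridge with 108 animals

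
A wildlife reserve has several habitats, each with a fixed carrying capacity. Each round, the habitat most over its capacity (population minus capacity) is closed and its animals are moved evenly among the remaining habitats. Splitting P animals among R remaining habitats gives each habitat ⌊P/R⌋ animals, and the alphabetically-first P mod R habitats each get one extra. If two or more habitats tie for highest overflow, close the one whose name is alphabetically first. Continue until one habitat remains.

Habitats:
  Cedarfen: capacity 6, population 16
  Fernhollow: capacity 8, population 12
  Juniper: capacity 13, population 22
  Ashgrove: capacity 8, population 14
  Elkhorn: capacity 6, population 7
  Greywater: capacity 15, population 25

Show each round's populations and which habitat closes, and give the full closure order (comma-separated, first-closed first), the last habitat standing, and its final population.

Round 1: Ashgrove=14 Cedarfen=16 Elkhorn=7 Fernhollow=12 Greywater=25 Juniper=22 → close Cedarfen (overflow 10)
  16÷5 = 3 each, +1 to first 1
Round 2: Ashgrove=18 Elkhorn=10 Fernhollow=15 Greywater=28 Juniper=25 → close Greywater (overflow 13)
  28÷4 = 7 each, +1 to first 0
Round 3: Ashgrove=25 Elkhorn=17 Fernhollow=22 Juniper=32 → close Juniper (overflow 19)
  32÷3 = 10 each, +1 to first 2
Round 4: Ashgrove=36 Elkhorn=28 Fernhollow=32 → close Ashgrove (overflow 28)
  36÷2 = 18 each, +1 to first 0
Round 5: Elkhorn=46 Fernhollow=50 → close Fernhollow (overflow 42)
  50÷1 = 50 each, +1 to first 0

Closure order: Cedarfen, Greywater, Juniper, Ashgrove, Fernhollow
Last habitat: Elkhorn with 96 animals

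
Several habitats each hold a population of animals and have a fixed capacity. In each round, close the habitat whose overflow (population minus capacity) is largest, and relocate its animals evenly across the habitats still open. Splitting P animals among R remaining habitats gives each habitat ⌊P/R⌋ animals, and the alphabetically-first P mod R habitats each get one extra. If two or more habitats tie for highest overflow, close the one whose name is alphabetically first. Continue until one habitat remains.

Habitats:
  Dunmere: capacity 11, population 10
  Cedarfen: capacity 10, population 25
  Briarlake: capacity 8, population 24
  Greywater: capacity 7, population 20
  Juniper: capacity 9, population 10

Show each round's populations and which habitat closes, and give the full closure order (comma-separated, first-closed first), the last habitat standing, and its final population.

Round 1: Briarlake=24 Cedarfen=25 Dunmere=10 Greywater=20 Juniper=10 → close Briarlake (overflow 16)
  24÷4 = 6 each, +1 to first 0
Round 2: Cedarfen=31 Dunmere=16 Greywater=26 Juniper=16 → close Cedarfen (overflow 21)
  31÷3 = 10 each, +1 to first 1
Round 3: Dunmere=27 Greywater=36 Juniper=26 → close Greywater (overflow 29)
  36÷2 = 18 each, +1 to first 0
Round 4: Dunmere=45 Juniper=44 → close Juniper (overflow 35)
  44÷1 = 44 each, +1 to first 0

Closure order: Briarlake, Cedarfen, Greywater, Juniper
Last habitat: Dunmere with 89 animals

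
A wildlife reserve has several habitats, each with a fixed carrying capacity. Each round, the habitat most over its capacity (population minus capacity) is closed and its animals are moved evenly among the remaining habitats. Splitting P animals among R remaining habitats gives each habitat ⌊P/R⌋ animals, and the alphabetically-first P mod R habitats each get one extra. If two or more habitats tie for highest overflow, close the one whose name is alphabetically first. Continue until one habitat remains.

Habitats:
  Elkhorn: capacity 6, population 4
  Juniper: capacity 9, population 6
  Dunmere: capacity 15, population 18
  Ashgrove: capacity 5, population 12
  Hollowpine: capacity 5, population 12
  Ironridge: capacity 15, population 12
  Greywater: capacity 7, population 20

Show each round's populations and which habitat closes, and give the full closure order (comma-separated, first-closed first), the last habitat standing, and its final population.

Closure order: Greywater, Ashgrove, Hollowpine, Dunmere, Elkhorn, Ironridge
Last habitat: Juniper with 84 animals

Round 1: Ashgrove=12 Dunmere=18 Elkhorn=4 Greywater=20 Hollowpine=12 Ironridge=12 Juniper=6 → close Greywater (overflow 13)
  20÷6 = 3 each, +1 to first 2
Round 2: Ashgrove=16 Dunmere=22 Elkhorn=7 Hollowpine=15 Ironridge=15 Juniper=9 → close Ashgrove (overflow 11)
  16÷5 = 3 each, +1 to first 1
Round 3: Dunmere=26 Elkhorn=10 Hollowpine=18 Ironridge=18 Juniper=12 → close Hollowpine (overflow 13)
  18÷4 = 4 each, +1 to first 2
Round 4: Dunmere=31 Elkhorn=15 Ironridge=22 Juniper=16 → close Dunmere (overflow 16)
  31÷3 = 10 each, +1 to first 1
Round 5: Elkhorn=26 Ironridge=32 Juniper=26 → close Elkhorn (overflow 20)
  26÷2 = 13 each, +1 to first 0
Round 6: Ironridge=45 Juniper=39 → close Ironridge (overflow 30)
  45÷1 = 45 each, +1 to first 0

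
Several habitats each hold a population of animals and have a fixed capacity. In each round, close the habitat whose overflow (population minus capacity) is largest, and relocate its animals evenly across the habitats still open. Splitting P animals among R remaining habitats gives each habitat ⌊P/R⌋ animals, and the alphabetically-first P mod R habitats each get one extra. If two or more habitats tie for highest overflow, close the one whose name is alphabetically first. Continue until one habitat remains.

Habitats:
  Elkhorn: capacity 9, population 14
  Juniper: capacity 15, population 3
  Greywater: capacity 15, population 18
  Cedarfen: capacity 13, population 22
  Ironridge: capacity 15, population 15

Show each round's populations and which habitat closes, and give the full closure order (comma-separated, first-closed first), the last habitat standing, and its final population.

Round 1: Cedarfen=22 Elkhorn=14 Greywater=18 Ironridge=15 Juniper=3 → close Cedarfen (overflow 9)
  22÷4 = 5 each, +1 to first 2
Round 2: Elkhorn=20 Greywater=24 Ironridge=20 Juniper=8 → close Elkhorn (overflow 11)
  20÷3 = 6 each, +1 to first 2
Round 3: Greywater=31 Ironridge=27 Juniper=14 → close Greywater (overflow 16)
  31÷2 = 15 each, +1 to first 1
Round 4: Ironridge=43 Juniper=29 → close Ironridge (overflow 28)
  43÷1 = 43 each, +1 to first 0

Closure order: Cedarfen, Elkhorn, Greywater, Ironridge
Last habitat: Juniper with 72 animals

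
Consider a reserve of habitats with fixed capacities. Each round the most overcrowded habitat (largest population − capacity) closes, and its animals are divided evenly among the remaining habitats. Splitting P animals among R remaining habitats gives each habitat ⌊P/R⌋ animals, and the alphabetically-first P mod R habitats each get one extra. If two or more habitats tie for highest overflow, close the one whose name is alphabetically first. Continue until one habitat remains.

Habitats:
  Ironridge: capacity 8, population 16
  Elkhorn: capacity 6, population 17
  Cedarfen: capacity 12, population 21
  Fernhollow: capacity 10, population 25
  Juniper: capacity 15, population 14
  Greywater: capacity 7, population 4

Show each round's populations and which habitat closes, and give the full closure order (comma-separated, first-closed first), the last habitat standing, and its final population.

Round 1: Cedarfen=21 Elkhorn=17 Fernhollow=25 Greywater=4 Ironridge=16 Juniper=14 → close Fernhollow (overflow 15)
  25÷5 = 5 each, +1 to first 0
Round 2: Cedarfen=26 Elkhorn=22 Greywater=9 Ironridge=21 Juniper=19 → close Elkhorn (overflow 16)
  22÷4 = 5 each, +1 to first 2
Round 3: Cedarfen=32 Greywater=15 Ironridge=26 Juniper=24 → close Cedarfen (overflow 20)
  32÷3 = 10 each, +1 to first 2
Round 4: Greywater=26 Ironridge=37 Juniper=34 → close Ironridge (overflow 29)
  37÷2 = 18 each, +1 to first 1
Round 5: Greywater=45 Juniper=52 → close Greywater (overflow 38)
  45÷1 = 45 each, +1 to first 0

Closure order: Fernhollow, Elkhorn, Cedarfen, Ironridge, Greywater
Last habitat: Juniper with 97 animals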